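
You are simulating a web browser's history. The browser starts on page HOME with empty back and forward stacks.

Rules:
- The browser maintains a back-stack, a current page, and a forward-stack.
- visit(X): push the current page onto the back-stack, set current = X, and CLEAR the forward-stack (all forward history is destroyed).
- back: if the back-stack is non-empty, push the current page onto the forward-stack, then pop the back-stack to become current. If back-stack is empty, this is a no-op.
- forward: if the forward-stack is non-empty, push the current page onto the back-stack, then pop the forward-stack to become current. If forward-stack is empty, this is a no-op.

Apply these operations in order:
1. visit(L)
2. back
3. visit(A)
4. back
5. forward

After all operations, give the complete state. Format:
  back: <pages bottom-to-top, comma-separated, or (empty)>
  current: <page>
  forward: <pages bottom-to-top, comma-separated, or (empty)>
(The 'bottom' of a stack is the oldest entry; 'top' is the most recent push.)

Answer: back: HOME
current: A
forward: (empty)

Derivation:
After 1 (visit(L)): cur=L back=1 fwd=0
After 2 (back): cur=HOME back=0 fwd=1
After 3 (visit(A)): cur=A back=1 fwd=0
After 4 (back): cur=HOME back=0 fwd=1
After 5 (forward): cur=A back=1 fwd=0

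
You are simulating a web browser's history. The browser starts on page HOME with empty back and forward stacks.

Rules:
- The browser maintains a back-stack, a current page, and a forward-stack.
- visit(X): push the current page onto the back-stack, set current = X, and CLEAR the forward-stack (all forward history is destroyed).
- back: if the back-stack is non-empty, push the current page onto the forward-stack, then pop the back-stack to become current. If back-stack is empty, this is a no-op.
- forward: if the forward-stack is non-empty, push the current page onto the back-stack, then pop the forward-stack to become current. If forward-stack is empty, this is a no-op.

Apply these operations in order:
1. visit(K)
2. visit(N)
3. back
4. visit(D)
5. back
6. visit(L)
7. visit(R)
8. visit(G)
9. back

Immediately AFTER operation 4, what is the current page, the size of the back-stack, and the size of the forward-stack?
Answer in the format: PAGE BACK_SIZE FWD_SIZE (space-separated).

After 1 (visit(K)): cur=K back=1 fwd=0
After 2 (visit(N)): cur=N back=2 fwd=0
After 3 (back): cur=K back=1 fwd=1
After 4 (visit(D)): cur=D back=2 fwd=0

D 2 0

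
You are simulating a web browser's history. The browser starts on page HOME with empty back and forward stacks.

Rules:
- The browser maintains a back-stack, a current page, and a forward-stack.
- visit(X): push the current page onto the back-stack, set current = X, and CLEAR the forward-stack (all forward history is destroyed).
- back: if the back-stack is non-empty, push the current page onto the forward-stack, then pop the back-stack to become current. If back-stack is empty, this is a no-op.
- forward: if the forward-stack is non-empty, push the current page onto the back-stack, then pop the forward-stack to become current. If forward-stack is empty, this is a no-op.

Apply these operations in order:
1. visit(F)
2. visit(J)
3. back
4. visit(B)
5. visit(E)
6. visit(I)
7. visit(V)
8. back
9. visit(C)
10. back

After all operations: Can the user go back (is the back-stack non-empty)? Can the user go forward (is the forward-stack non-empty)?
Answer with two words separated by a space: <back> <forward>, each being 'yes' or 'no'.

After 1 (visit(F)): cur=F back=1 fwd=0
After 2 (visit(J)): cur=J back=2 fwd=0
After 3 (back): cur=F back=1 fwd=1
After 4 (visit(B)): cur=B back=2 fwd=0
After 5 (visit(E)): cur=E back=3 fwd=0
After 6 (visit(I)): cur=I back=4 fwd=0
After 7 (visit(V)): cur=V back=5 fwd=0
After 8 (back): cur=I back=4 fwd=1
After 9 (visit(C)): cur=C back=5 fwd=0
After 10 (back): cur=I back=4 fwd=1

Answer: yes yes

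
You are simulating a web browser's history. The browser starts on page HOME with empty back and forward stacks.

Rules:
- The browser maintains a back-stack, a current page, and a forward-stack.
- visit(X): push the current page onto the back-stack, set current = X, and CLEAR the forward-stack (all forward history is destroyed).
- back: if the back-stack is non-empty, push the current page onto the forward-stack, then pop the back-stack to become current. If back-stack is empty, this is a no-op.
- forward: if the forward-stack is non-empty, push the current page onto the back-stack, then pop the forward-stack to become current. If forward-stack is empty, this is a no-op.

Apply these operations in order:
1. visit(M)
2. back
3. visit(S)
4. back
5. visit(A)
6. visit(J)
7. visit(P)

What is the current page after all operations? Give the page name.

After 1 (visit(M)): cur=M back=1 fwd=0
After 2 (back): cur=HOME back=0 fwd=1
After 3 (visit(S)): cur=S back=1 fwd=0
After 4 (back): cur=HOME back=0 fwd=1
After 5 (visit(A)): cur=A back=1 fwd=0
After 6 (visit(J)): cur=J back=2 fwd=0
After 7 (visit(P)): cur=P back=3 fwd=0

Answer: P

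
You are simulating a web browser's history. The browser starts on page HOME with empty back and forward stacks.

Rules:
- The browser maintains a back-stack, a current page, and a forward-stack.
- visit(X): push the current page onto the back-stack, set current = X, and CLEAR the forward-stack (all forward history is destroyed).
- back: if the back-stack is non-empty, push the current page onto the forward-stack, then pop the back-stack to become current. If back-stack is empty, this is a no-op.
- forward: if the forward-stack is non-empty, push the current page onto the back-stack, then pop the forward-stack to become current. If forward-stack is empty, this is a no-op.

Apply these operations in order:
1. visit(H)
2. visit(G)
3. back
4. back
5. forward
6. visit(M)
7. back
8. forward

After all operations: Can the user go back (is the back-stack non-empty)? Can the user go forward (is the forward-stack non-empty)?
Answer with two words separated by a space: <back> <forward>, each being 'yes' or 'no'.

Answer: yes no

Derivation:
After 1 (visit(H)): cur=H back=1 fwd=0
After 2 (visit(G)): cur=G back=2 fwd=0
After 3 (back): cur=H back=1 fwd=1
After 4 (back): cur=HOME back=0 fwd=2
After 5 (forward): cur=H back=1 fwd=1
After 6 (visit(M)): cur=M back=2 fwd=0
After 7 (back): cur=H back=1 fwd=1
After 8 (forward): cur=M back=2 fwd=0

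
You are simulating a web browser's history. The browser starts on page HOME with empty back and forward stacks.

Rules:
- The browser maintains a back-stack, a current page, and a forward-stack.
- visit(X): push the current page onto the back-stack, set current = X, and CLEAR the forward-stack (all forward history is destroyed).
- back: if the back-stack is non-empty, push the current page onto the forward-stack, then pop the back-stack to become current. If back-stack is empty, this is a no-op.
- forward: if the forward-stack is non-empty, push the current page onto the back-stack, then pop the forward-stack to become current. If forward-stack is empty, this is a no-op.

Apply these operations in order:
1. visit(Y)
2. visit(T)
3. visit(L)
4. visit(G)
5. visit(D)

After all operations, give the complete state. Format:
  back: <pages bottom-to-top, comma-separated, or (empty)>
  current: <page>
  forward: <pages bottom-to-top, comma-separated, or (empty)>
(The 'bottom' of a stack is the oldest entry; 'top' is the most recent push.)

After 1 (visit(Y)): cur=Y back=1 fwd=0
After 2 (visit(T)): cur=T back=2 fwd=0
After 3 (visit(L)): cur=L back=3 fwd=0
After 4 (visit(G)): cur=G back=4 fwd=0
After 5 (visit(D)): cur=D back=5 fwd=0

Answer: back: HOME,Y,T,L,G
current: D
forward: (empty)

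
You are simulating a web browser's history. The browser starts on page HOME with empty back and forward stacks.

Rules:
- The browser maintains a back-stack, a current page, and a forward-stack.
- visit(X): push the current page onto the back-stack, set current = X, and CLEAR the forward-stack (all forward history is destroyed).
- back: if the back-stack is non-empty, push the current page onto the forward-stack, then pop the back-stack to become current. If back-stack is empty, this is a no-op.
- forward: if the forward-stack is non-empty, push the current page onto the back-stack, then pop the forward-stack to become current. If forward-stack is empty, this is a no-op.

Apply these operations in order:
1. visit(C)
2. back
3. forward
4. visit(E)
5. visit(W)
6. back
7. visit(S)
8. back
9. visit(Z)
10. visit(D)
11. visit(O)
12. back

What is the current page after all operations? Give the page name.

Answer: D

Derivation:
After 1 (visit(C)): cur=C back=1 fwd=0
After 2 (back): cur=HOME back=0 fwd=1
After 3 (forward): cur=C back=1 fwd=0
After 4 (visit(E)): cur=E back=2 fwd=0
After 5 (visit(W)): cur=W back=3 fwd=0
After 6 (back): cur=E back=2 fwd=1
After 7 (visit(S)): cur=S back=3 fwd=0
After 8 (back): cur=E back=2 fwd=1
After 9 (visit(Z)): cur=Z back=3 fwd=0
After 10 (visit(D)): cur=D back=4 fwd=0
After 11 (visit(O)): cur=O back=5 fwd=0
After 12 (back): cur=D back=4 fwd=1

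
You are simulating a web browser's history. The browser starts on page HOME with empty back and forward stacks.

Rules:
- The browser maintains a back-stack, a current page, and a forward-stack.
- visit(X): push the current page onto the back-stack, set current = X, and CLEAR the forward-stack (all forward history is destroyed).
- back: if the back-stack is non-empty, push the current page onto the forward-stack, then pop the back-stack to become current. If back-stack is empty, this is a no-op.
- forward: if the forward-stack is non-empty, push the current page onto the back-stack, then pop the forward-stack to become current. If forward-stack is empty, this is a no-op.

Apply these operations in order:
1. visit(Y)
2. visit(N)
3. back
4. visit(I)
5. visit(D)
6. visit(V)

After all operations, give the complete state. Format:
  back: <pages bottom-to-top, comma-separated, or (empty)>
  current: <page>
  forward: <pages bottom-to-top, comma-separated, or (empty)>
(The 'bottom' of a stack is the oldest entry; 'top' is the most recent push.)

After 1 (visit(Y)): cur=Y back=1 fwd=0
After 2 (visit(N)): cur=N back=2 fwd=0
After 3 (back): cur=Y back=1 fwd=1
After 4 (visit(I)): cur=I back=2 fwd=0
After 5 (visit(D)): cur=D back=3 fwd=0
After 6 (visit(V)): cur=V back=4 fwd=0

Answer: back: HOME,Y,I,D
current: V
forward: (empty)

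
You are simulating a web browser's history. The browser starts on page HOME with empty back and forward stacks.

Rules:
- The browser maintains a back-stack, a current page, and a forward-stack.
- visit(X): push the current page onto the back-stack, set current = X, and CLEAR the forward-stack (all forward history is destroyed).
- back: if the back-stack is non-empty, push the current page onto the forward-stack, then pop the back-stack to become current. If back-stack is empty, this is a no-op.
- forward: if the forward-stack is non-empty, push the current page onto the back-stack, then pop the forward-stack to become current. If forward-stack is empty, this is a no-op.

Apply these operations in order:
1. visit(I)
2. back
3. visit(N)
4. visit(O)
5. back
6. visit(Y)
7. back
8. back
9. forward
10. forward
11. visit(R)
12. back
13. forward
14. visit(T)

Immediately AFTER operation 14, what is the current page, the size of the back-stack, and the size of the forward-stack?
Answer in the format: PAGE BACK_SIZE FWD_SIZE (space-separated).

After 1 (visit(I)): cur=I back=1 fwd=0
After 2 (back): cur=HOME back=0 fwd=1
After 3 (visit(N)): cur=N back=1 fwd=0
After 4 (visit(O)): cur=O back=2 fwd=0
After 5 (back): cur=N back=1 fwd=1
After 6 (visit(Y)): cur=Y back=2 fwd=0
After 7 (back): cur=N back=1 fwd=1
After 8 (back): cur=HOME back=0 fwd=2
After 9 (forward): cur=N back=1 fwd=1
After 10 (forward): cur=Y back=2 fwd=0
After 11 (visit(R)): cur=R back=3 fwd=0
After 12 (back): cur=Y back=2 fwd=1
After 13 (forward): cur=R back=3 fwd=0
After 14 (visit(T)): cur=T back=4 fwd=0

T 4 0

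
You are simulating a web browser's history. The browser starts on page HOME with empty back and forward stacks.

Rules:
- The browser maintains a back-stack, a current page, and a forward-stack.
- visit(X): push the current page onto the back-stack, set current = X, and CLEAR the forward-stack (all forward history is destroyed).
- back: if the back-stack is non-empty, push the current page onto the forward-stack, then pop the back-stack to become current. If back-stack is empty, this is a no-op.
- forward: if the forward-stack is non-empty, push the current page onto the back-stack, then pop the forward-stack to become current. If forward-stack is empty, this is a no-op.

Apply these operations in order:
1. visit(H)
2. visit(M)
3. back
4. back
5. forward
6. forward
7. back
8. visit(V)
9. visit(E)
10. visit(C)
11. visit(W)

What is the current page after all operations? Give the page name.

After 1 (visit(H)): cur=H back=1 fwd=0
After 2 (visit(M)): cur=M back=2 fwd=0
After 3 (back): cur=H back=1 fwd=1
After 4 (back): cur=HOME back=0 fwd=2
After 5 (forward): cur=H back=1 fwd=1
After 6 (forward): cur=M back=2 fwd=0
After 7 (back): cur=H back=1 fwd=1
After 8 (visit(V)): cur=V back=2 fwd=0
After 9 (visit(E)): cur=E back=3 fwd=0
After 10 (visit(C)): cur=C back=4 fwd=0
After 11 (visit(W)): cur=W back=5 fwd=0

Answer: W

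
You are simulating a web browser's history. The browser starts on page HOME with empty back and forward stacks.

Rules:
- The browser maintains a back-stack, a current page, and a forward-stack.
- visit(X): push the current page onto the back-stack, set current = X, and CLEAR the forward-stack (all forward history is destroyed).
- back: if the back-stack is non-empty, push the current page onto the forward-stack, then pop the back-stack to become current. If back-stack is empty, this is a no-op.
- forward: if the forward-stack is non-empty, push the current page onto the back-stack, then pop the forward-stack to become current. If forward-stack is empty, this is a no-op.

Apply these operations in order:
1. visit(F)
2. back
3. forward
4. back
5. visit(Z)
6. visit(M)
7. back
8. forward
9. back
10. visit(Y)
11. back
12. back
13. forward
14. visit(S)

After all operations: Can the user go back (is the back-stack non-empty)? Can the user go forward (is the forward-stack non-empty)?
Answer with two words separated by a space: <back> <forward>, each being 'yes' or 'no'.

After 1 (visit(F)): cur=F back=1 fwd=0
After 2 (back): cur=HOME back=0 fwd=1
After 3 (forward): cur=F back=1 fwd=0
After 4 (back): cur=HOME back=0 fwd=1
After 5 (visit(Z)): cur=Z back=1 fwd=0
After 6 (visit(M)): cur=M back=2 fwd=0
After 7 (back): cur=Z back=1 fwd=1
After 8 (forward): cur=M back=2 fwd=0
After 9 (back): cur=Z back=1 fwd=1
After 10 (visit(Y)): cur=Y back=2 fwd=0
After 11 (back): cur=Z back=1 fwd=1
After 12 (back): cur=HOME back=0 fwd=2
After 13 (forward): cur=Z back=1 fwd=1
After 14 (visit(S)): cur=S back=2 fwd=0

Answer: yes no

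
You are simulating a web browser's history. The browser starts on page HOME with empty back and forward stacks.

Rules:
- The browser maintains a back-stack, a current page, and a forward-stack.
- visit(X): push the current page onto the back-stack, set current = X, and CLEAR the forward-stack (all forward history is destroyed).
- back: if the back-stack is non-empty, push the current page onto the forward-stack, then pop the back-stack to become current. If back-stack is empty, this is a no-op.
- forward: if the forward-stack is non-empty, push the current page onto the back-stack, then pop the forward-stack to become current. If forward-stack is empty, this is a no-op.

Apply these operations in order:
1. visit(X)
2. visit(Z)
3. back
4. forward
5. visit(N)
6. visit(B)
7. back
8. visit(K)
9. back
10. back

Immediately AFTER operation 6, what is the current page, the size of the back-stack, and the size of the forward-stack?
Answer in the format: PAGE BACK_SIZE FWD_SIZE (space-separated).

After 1 (visit(X)): cur=X back=1 fwd=0
After 2 (visit(Z)): cur=Z back=2 fwd=0
After 3 (back): cur=X back=1 fwd=1
After 4 (forward): cur=Z back=2 fwd=0
After 5 (visit(N)): cur=N back=3 fwd=0
After 6 (visit(B)): cur=B back=4 fwd=0

B 4 0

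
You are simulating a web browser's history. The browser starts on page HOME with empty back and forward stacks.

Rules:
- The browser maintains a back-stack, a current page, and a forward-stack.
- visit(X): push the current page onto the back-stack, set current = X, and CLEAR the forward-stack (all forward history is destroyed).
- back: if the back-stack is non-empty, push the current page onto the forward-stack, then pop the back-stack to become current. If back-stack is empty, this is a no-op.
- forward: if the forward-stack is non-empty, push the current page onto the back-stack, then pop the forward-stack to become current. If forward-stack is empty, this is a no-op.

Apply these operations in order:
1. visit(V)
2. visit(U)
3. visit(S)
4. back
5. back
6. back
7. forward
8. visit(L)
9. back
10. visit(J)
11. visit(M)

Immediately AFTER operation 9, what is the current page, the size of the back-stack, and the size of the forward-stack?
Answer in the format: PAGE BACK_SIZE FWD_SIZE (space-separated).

After 1 (visit(V)): cur=V back=1 fwd=0
After 2 (visit(U)): cur=U back=2 fwd=0
After 3 (visit(S)): cur=S back=3 fwd=0
After 4 (back): cur=U back=2 fwd=1
After 5 (back): cur=V back=1 fwd=2
After 6 (back): cur=HOME back=0 fwd=3
After 7 (forward): cur=V back=1 fwd=2
After 8 (visit(L)): cur=L back=2 fwd=0
After 9 (back): cur=V back=1 fwd=1

V 1 1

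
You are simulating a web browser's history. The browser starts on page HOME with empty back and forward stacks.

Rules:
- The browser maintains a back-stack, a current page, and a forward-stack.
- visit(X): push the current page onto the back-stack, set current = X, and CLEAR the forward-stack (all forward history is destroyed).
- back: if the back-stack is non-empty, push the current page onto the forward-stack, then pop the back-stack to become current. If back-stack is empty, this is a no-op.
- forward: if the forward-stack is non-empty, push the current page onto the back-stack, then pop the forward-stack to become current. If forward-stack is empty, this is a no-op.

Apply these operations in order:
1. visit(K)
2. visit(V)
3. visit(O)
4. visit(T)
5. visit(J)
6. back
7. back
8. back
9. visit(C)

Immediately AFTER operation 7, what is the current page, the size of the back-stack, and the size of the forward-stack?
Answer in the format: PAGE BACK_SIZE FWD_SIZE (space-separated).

After 1 (visit(K)): cur=K back=1 fwd=0
After 2 (visit(V)): cur=V back=2 fwd=0
After 3 (visit(O)): cur=O back=3 fwd=0
After 4 (visit(T)): cur=T back=4 fwd=0
After 5 (visit(J)): cur=J back=5 fwd=0
After 6 (back): cur=T back=4 fwd=1
After 7 (back): cur=O back=3 fwd=2

O 3 2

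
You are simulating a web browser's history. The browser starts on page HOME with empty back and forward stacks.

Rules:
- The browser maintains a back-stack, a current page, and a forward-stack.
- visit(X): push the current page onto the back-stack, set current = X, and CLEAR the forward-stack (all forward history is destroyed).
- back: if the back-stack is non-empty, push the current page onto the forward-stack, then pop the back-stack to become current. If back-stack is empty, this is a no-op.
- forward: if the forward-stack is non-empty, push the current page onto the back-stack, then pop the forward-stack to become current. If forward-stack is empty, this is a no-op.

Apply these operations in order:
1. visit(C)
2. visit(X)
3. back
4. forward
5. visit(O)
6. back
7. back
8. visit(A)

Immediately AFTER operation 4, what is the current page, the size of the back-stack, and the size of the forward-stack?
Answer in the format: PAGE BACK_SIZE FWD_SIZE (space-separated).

After 1 (visit(C)): cur=C back=1 fwd=0
After 2 (visit(X)): cur=X back=2 fwd=0
After 3 (back): cur=C back=1 fwd=1
After 4 (forward): cur=X back=2 fwd=0

X 2 0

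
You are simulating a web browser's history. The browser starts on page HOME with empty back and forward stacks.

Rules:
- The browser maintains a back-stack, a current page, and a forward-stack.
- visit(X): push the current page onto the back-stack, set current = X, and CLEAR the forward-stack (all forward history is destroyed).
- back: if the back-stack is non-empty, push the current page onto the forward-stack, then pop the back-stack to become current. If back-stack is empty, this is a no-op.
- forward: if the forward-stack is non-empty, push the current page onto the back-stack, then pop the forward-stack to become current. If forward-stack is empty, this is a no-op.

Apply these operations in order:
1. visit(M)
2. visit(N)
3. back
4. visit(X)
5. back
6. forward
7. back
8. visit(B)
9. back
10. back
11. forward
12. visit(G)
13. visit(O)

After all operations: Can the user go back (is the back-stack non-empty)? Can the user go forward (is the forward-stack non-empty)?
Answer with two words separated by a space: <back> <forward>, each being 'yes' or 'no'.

After 1 (visit(M)): cur=M back=1 fwd=0
After 2 (visit(N)): cur=N back=2 fwd=0
After 3 (back): cur=M back=1 fwd=1
After 4 (visit(X)): cur=X back=2 fwd=0
After 5 (back): cur=M back=1 fwd=1
After 6 (forward): cur=X back=2 fwd=0
After 7 (back): cur=M back=1 fwd=1
After 8 (visit(B)): cur=B back=2 fwd=0
After 9 (back): cur=M back=1 fwd=1
After 10 (back): cur=HOME back=0 fwd=2
After 11 (forward): cur=M back=1 fwd=1
After 12 (visit(G)): cur=G back=2 fwd=0
After 13 (visit(O)): cur=O back=3 fwd=0

Answer: yes no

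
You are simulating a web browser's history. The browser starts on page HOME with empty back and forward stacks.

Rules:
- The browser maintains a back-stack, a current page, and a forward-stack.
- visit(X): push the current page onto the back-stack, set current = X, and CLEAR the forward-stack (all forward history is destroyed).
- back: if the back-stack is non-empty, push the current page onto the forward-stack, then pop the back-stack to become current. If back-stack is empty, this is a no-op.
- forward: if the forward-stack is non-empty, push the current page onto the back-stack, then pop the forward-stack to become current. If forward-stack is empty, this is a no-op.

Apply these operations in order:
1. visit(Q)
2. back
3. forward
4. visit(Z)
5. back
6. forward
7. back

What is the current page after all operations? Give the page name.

Answer: Q

Derivation:
After 1 (visit(Q)): cur=Q back=1 fwd=0
After 2 (back): cur=HOME back=0 fwd=1
After 3 (forward): cur=Q back=1 fwd=0
After 4 (visit(Z)): cur=Z back=2 fwd=0
After 5 (back): cur=Q back=1 fwd=1
After 6 (forward): cur=Z back=2 fwd=0
After 7 (back): cur=Q back=1 fwd=1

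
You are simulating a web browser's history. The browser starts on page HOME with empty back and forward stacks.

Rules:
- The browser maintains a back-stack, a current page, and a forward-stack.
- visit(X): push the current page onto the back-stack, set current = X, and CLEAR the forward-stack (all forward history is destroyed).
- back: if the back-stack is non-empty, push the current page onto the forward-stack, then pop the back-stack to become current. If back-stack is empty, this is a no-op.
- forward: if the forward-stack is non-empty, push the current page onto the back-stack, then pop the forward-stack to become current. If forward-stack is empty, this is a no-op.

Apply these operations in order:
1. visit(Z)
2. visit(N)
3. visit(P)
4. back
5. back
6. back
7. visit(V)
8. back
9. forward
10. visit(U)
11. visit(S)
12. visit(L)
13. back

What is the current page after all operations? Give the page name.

Answer: S

Derivation:
After 1 (visit(Z)): cur=Z back=1 fwd=0
After 2 (visit(N)): cur=N back=2 fwd=0
After 3 (visit(P)): cur=P back=3 fwd=0
After 4 (back): cur=N back=2 fwd=1
After 5 (back): cur=Z back=1 fwd=2
After 6 (back): cur=HOME back=0 fwd=3
After 7 (visit(V)): cur=V back=1 fwd=0
After 8 (back): cur=HOME back=0 fwd=1
After 9 (forward): cur=V back=1 fwd=0
After 10 (visit(U)): cur=U back=2 fwd=0
After 11 (visit(S)): cur=S back=3 fwd=0
After 12 (visit(L)): cur=L back=4 fwd=0
After 13 (back): cur=S back=3 fwd=1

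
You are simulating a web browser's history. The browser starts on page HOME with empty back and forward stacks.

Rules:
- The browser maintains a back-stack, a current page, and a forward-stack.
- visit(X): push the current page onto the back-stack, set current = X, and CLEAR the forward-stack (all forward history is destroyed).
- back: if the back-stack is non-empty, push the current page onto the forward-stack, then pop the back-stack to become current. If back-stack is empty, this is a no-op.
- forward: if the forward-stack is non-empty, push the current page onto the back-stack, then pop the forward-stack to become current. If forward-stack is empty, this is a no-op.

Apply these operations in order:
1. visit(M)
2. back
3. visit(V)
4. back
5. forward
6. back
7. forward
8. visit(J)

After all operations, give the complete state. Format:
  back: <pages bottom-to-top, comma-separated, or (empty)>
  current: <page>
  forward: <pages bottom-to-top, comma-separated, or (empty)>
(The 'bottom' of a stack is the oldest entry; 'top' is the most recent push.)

Answer: back: HOME,V
current: J
forward: (empty)

Derivation:
After 1 (visit(M)): cur=M back=1 fwd=0
After 2 (back): cur=HOME back=0 fwd=1
After 3 (visit(V)): cur=V back=1 fwd=0
After 4 (back): cur=HOME back=0 fwd=1
After 5 (forward): cur=V back=1 fwd=0
After 6 (back): cur=HOME back=0 fwd=1
After 7 (forward): cur=V back=1 fwd=0
After 8 (visit(J)): cur=J back=2 fwd=0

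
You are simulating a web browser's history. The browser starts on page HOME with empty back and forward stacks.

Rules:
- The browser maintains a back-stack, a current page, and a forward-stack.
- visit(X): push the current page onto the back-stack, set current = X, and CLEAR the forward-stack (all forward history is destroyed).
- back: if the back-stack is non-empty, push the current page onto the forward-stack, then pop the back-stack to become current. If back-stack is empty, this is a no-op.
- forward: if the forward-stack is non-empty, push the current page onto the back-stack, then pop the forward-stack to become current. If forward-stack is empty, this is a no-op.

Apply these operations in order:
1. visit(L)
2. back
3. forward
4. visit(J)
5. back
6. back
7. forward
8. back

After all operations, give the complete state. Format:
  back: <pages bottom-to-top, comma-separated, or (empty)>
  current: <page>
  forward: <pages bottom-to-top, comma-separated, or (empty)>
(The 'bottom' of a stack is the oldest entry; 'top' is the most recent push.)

Answer: back: (empty)
current: HOME
forward: J,L

Derivation:
After 1 (visit(L)): cur=L back=1 fwd=0
After 2 (back): cur=HOME back=0 fwd=1
After 3 (forward): cur=L back=1 fwd=0
After 4 (visit(J)): cur=J back=2 fwd=0
After 5 (back): cur=L back=1 fwd=1
After 6 (back): cur=HOME back=0 fwd=2
After 7 (forward): cur=L back=1 fwd=1
After 8 (back): cur=HOME back=0 fwd=2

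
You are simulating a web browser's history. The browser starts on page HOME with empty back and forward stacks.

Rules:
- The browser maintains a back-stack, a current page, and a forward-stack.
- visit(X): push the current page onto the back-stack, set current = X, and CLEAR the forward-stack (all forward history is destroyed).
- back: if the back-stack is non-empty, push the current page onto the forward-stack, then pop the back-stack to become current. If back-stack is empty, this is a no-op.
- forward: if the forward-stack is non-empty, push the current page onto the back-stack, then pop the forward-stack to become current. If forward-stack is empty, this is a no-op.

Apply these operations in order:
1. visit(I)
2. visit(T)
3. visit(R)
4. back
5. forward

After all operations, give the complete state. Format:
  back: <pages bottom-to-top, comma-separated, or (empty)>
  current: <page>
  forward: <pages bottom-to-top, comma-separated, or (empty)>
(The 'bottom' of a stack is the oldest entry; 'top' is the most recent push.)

After 1 (visit(I)): cur=I back=1 fwd=0
After 2 (visit(T)): cur=T back=2 fwd=0
After 3 (visit(R)): cur=R back=3 fwd=0
After 4 (back): cur=T back=2 fwd=1
After 5 (forward): cur=R back=3 fwd=0

Answer: back: HOME,I,T
current: R
forward: (empty)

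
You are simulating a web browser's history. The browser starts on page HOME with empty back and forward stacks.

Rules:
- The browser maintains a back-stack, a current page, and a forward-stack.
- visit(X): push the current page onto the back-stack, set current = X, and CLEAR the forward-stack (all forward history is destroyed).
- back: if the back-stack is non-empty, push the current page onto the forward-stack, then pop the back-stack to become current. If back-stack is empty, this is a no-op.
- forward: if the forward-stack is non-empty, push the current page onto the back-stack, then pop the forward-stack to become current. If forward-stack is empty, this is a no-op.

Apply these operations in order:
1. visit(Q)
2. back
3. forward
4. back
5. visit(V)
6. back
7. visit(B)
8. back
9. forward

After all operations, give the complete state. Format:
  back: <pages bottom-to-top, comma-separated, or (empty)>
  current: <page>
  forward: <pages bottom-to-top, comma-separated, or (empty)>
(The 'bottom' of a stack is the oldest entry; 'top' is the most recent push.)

Answer: back: HOME
current: B
forward: (empty)

Derivation:
After 1 (visit(Q)): cur=Q back=1 fwd=0
After 2 (back): cur=HOME back=0 fwd=1
After 3 (forward): cur=Q back=1 fwd=0
After 4 (back): cur=HOME back=0 fwd=1
After 5 (visit(V)): cur=V back=1 fwd=0
After 6 (back): cur=HOME back=0 fwd=1
After 7 (visit(B)): cur=B back=1 fwd=0
After 8 (back): cur=HOME back=0 fwd=1
After 9 (forward): cur=B back=1 fwd=0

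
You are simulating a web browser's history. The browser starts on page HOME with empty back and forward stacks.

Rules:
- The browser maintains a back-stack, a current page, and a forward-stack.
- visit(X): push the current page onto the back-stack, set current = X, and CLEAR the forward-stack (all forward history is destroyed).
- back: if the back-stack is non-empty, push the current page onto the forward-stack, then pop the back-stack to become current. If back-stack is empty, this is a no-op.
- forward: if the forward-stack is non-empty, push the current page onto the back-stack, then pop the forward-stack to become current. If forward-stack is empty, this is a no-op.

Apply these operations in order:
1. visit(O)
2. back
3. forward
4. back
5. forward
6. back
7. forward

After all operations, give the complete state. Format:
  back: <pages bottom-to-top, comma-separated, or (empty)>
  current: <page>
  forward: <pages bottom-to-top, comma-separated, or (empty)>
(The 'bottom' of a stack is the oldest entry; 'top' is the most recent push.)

Answer: back: HOME
current: O
forward: (empty)

Derivation:
After 1 (visit(O)): cur=O back=1 fwd=0
After 2 (back): cur=HOME back=0 fwd=1
After 3 (forward): cur=O back=1 fwd=0
After 4 (back): cur=HOME back=0 fwd=1
After 5 (forward): cur=O back=1 fwd=0
After 6 (back): cur=HOME back=0 fwd=1
After 7 (forward): cur=O back=1 fwd=0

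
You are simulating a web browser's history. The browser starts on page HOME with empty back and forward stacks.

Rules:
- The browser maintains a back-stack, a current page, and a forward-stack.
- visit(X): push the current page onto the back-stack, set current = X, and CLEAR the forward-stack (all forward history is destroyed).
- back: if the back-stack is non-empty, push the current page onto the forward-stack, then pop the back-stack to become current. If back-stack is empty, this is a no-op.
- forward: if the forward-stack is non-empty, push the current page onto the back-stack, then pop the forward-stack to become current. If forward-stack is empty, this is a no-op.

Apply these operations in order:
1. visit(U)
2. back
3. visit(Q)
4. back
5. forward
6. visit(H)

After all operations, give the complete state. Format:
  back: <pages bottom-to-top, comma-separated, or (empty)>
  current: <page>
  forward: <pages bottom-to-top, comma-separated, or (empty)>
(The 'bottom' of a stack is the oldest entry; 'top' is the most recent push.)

After 1 (visit(U)): cur=U back=1 fwd=0
After 2 (back): cur=HOME back=0 fwd=1
After 3 (visit(Q)): cur=Q back=1 fwd=0
After 4 (back): cur=HOME back=0 fwd=1
After 5 (forward): cur=Q back=1 fwd=0
After 6 (visit(H)): cur=H back=2 fwd=0

Answer: back: HOME,Q
current: H
forward: (empty)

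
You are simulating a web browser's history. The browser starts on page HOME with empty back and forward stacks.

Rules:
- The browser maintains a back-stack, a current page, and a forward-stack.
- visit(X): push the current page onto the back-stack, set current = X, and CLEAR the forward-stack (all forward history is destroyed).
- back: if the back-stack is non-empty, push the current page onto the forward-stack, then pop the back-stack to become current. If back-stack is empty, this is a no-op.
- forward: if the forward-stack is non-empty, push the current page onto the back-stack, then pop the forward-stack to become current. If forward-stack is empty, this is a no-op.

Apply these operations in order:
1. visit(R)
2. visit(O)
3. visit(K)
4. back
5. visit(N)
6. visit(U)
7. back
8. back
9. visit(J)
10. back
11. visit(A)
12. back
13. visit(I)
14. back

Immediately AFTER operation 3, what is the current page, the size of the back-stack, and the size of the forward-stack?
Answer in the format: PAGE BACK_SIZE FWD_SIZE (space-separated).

After 1 (visit(R)): cur=R back=1 fwd=0
After 2 (visit(O)): cur=O back=2 fwd=0
After 3 (visit(K)): cur=K back=3 fwd=0

K 3 0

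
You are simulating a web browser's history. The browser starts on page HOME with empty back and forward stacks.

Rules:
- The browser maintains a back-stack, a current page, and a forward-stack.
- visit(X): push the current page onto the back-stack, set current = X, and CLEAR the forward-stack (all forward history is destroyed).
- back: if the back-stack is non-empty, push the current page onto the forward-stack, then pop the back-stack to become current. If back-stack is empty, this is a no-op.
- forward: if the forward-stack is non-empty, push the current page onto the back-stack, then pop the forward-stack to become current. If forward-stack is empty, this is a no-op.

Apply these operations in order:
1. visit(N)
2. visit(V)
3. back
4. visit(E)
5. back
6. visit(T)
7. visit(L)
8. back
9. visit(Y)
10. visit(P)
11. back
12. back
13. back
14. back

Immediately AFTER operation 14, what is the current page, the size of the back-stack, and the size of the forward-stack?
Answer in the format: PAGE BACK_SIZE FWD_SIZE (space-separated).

After 1 (visit(N)): cur=N back=1 fwd=0
After 2 (visit(V)): cur=V back=2 fwd=0
After 3 (back): cur=N back=1 fwd=1
After 4 (visit(E)): cur=E back=2 fwd=0
After 5 (back): cur=N back=1 fwd=1
After 6 (visit(T)): cur=T back=2 fwd=0
After 7 (visit(L)): cur=L back=3 fwd=0
After 8 (back): cur=T back=2 fwd=1
After 9 (visit(Y)): cur=Y back=3 fwd=0
After 10 (visit(P)): cur=P back=4 fwd=0
After 11 (back): cur=Y back=3 fwd=1
After 12 (back): cur=T back=2 fwd=2
After 13 (back): cur=N back=1 fwd=3
After 14 (back): cur=HOME back=0 fwd=4

HOME 0 4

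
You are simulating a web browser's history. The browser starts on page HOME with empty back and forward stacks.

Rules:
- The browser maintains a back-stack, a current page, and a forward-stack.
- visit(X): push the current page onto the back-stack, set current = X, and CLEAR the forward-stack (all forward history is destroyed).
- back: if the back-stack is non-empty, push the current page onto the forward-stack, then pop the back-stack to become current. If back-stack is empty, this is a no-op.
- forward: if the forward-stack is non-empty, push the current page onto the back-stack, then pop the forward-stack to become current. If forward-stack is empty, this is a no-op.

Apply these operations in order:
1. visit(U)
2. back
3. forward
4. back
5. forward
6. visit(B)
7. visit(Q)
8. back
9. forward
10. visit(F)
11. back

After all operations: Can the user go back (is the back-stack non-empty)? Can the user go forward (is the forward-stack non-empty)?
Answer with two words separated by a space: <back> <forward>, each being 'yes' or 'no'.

Answer: yes yes

Derivation:
After 1 (visit(U)): cur=U back=1 fwd=0
After 2 (back): cur=HOME back=0 fwd=1
After 3 (forward): cur=U back=1 fwd=0
After 4 (back): cur=HOME back=0 fwd=1
After 5 (forward): cur=U back=1 fwd=0
After 6 (visit(B)): cur=B back=2 fwd=0
After 7 (visit(Q)): cur=Q back=3 fwd=0
After 8 (back): cur=B back=2 fwd=1
After 9 (forward): cur=Q back=3 fwd=0
After 10 (visit(F)): cur=F back=4 fwd=0
After 11 (back): cur=Q back=3 fwd=1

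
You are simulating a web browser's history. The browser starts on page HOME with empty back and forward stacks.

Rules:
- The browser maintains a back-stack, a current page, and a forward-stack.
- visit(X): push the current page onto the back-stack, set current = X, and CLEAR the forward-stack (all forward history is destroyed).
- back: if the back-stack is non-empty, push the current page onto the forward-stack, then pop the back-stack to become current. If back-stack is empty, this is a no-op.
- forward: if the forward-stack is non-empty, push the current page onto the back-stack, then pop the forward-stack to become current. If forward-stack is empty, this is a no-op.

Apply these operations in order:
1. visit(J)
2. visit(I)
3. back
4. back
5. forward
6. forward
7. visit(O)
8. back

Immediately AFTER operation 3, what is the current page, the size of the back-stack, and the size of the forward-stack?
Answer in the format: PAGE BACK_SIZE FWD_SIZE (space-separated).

After 1 (visit(J)): cur=J back=1 fwd=0
After 2 (visit(I)): cur=I back=2 fwd=0
After 3 (back): cur=J back=1 fwd=1

J 1 1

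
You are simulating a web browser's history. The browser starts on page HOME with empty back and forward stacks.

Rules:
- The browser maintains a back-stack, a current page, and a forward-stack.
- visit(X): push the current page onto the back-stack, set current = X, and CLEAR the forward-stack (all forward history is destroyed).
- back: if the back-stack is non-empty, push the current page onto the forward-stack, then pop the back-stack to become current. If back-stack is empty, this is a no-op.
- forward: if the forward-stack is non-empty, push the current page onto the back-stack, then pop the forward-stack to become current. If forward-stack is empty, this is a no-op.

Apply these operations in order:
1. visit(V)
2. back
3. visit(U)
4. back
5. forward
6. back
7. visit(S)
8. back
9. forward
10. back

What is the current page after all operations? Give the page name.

Answer: HOME

Derivation:
After 1 (visit(V)): cur=V back=1 fwd=0
After 2 (back): cur=HOME back=0 fwd=1
After 3 (visit(U)): cur=U back=1 fwd=0
After 4 (back): cur=HOME back=0 fwd=1
After 5 (forward): cur=U back=1 fwd=0
After 6 (back): cur=HOME back=0 fwd=1
After 7 (visit(S)): cur=S back=1 fwd=0
After 8 (back): cur=HOME back=0 fwd=1
After 9 (forward): cur=S back=1 fwd=0
After 10 (back): cur=HOME back=0 fwd=1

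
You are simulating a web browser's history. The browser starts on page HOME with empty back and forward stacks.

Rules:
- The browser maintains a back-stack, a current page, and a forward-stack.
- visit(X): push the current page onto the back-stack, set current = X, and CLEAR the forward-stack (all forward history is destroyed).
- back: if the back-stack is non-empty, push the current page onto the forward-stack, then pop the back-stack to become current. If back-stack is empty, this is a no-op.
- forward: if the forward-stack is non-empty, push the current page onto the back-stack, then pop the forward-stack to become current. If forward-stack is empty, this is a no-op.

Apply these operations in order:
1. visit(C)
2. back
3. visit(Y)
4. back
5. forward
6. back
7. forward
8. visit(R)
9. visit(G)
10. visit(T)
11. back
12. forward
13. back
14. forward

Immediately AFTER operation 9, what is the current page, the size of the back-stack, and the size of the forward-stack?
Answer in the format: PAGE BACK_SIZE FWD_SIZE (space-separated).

After 1 (visit(C)): cur=C back=1 fwd=0
After 2 (back): cur=HOME back=0 fwd=1
After 3 (visit(Y)): cur=Y back=1 fwd=0
After 4 (back): cur=HOME back=0 fwd=1
After 5 (forward): cur=Y back=1 fwd=0
After 6 (back): cur=HOME back=0 fwd=1
After 7 (forward): cur=Y back=1 fwd=0
After 8 (visit(R)): cur=R back=2 fwd=0
After 9 (visit(G)): cur=G back=3 fwd=0

G 3 0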